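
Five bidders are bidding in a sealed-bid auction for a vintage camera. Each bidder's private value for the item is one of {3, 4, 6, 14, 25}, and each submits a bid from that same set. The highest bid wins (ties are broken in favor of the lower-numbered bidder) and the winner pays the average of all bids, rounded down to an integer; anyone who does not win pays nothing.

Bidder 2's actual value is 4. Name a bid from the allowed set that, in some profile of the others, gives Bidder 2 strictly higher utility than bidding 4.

6

Suppose Bidder 1 bids 4, Bidder 3 bids 3, Bidder 4 bids 3 and Bidder 5 bids 3.
Bid 4: loses, pays 0, utility 0.
Bid 6: wins, pays 3, utility 4 - 3 = 1.
So bidding 6 beats truth here (1 > 0).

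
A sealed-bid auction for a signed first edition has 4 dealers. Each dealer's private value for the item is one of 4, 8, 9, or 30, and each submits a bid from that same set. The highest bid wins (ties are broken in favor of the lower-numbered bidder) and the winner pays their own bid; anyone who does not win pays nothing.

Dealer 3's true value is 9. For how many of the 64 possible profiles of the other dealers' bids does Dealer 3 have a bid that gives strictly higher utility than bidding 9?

2

Others bid (4, 4, 4): truth gives 0; bid 8 gives 1 > 0. Violating.
Others bid (4, 4, 8): truth gives 0; bid 8 gives 1 > 0. Violating.
Others bid (4, 4, 9): truth gives 0; no alternative beats it.
Others bid (4, 4, 30): truth gives 0; no alternative beats it.
(Checking all 64 profiles: 2 have a profitable deviation, 62 do not.)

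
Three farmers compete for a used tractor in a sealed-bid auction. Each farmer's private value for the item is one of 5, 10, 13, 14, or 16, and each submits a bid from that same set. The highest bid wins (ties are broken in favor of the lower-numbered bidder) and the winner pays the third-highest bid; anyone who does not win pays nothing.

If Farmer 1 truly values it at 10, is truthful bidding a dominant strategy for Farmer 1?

No

Consider the case where Farmer 2 bids 5 and Farmer 3 bids 13.
Truthful bid 10: loses, pays 0, utility 0.
Bid 13 instead: wins, pays 5, utility 10 - 5 = 5.
Since 5 > 0, bidding 13 is strictly better here, so truthful bidding is not dominant.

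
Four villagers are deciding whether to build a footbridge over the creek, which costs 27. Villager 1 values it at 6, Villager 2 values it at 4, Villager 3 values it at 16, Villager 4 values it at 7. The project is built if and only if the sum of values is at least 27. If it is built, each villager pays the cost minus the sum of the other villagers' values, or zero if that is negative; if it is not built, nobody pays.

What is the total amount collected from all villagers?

11

Total value 33 ≥ cost 27, so it is built.
Villager 1: others sum to 27; max(0, 27 - 27) = 0.
Villager 2: others sum to 29; max(0, 27 - 29) = 0.
Villager 3: others sum to 17; max(0, 27 - 17) = 10.
Villager 4: others sum to 26; max(0, 27 - 26) = 1.
Total collected = 0 + 0 + 10 + 1 = 11.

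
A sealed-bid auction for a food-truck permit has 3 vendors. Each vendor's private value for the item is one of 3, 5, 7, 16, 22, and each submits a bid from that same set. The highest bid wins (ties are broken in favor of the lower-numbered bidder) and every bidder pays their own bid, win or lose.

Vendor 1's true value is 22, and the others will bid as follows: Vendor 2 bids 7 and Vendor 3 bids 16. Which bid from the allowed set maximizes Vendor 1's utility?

Bid 3: loses but pays 3, utility -3.
Bid 5: loses but pays 5, utility -5.
Bid 7: loses but pays 7, utility -7.
Bid 16: wins, pays 16, utility 22 - 16 = 6.
Bid 22: wins, pays 22, utility 22 - 22 = 0.
The best choice is 16 with utility 6.

16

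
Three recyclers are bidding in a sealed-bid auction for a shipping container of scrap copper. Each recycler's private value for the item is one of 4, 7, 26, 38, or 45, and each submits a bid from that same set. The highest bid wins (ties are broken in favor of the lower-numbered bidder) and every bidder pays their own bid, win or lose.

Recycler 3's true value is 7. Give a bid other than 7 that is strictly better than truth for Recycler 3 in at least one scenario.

Suppose Recycler 1 bids 4 and Recycler 2 bids 7.
Bid 7: loses but pays 7, utility -7.
Bid 4: loses but pays 4, utility -4.
So bidding 4 beats truth here (-4 > -7).

4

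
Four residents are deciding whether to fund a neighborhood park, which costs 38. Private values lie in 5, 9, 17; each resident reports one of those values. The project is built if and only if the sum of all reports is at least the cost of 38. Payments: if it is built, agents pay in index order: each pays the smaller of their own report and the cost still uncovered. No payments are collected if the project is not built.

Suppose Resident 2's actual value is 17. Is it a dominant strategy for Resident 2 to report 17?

No

Consider the case where Resident 1 reports 5, Resident 3 reports 9 and Resident 4 reports 17.
Truthful report 17: project built, pays 17, utility 17 - 17 = 0.
Report 9 instead: project built, pays 9, utility 17 - 9 = 8.
Since 8 > 0, reporting 9 is strictly better here, so truthful reporting is not dominant.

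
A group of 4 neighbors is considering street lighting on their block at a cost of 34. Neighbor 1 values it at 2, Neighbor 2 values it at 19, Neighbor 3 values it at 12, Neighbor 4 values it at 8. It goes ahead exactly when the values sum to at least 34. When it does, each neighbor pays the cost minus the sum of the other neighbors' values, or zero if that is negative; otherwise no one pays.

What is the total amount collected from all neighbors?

18

Total value 41 ≥ cost 34, so it is built.
Neighbor 1: others sum to 39; max(0, 34 - 39) = 0.
Neighbor 2: others sum to 22; max(0, 34 - 22) = 12.
Neighbor 3: others sum to 29; max(0, 34 - 29) = 5.
Neighbor 4: others sum to 33; max(0, 34 - 33) = 1.
Total collected = 0 + 12 + 5 + 1 = 18.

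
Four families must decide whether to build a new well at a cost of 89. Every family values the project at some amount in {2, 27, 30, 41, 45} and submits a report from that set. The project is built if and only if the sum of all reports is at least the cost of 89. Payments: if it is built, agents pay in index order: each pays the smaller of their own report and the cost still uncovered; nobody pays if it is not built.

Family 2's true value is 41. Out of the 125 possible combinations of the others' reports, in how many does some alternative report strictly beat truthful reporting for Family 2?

109

Others report (2, 27, 30): truth gives 0; report 30 gives 11 > 0. Violating.
Others report (2, 27, 41): truth gives 0; report 27 gives 14 > 0. Violating.
Others report (2, 27, 45): truth gives 0; report 27 gives 14 > 0. Violating.
Others report (2, 30, 27): truth gives 0; report 30 gives 11 > 0. Violating.
Others report (2, 2, 2): truth gives 0; no alternative beats it.
Others report (2, 2, 27): truth gives 0; no alternative beats it.
(Checking all 125 profiles: 109 have a profitable deviation, 16 do not.)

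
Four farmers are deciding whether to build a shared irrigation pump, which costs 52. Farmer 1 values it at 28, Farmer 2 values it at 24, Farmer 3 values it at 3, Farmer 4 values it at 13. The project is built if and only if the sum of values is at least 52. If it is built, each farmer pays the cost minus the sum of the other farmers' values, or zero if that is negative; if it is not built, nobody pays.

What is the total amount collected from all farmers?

Total value 68 ≥ cost 52, so it is built.
Farmer 1: others sum to 40; max(0, 52 - 40) = 12.
Farmer 2: others sum to 44; max(0, 52 - 44) = 8.
Farmer 3: others sum to 65; max(0, 52 - 65) = 0.
Farmer 4: others sum to 55; max(0, 52 - 55) = 0.
Total collected = 12 + 8 + 0 + 0 = 20.

20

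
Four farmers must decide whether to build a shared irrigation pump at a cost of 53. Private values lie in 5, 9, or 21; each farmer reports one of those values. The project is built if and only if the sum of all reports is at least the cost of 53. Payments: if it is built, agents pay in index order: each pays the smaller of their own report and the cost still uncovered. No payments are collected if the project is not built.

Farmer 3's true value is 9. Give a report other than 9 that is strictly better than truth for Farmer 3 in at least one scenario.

Suppose Farmer 1 reports 9, Farmer 2 reports 21 and Farmer 4 reports 21.
Report 9: project built, pays 9, utility 9 - 9 = 0.
Report 5: project built, pays 5, utility 9 - 5 = 4.
So reporting 5 beats truth here (4 > 0).

5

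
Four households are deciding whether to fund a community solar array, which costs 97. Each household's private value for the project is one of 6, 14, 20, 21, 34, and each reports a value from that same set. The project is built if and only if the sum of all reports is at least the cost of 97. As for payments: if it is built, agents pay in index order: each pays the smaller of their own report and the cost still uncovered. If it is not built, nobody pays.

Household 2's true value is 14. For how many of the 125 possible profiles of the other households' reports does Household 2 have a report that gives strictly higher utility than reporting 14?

1

Others report (34, 34, 34): truth gives 0; report 6 gives 8 > 0. Violating.
Others report (6, 6, 6): truth gives 0; no alternative beats it.
Others report (6, 6, 14): truth gives 0; no alternative beats it.
(Checking all 125 profiles: 1 has a profitable deviation, 124 do not.)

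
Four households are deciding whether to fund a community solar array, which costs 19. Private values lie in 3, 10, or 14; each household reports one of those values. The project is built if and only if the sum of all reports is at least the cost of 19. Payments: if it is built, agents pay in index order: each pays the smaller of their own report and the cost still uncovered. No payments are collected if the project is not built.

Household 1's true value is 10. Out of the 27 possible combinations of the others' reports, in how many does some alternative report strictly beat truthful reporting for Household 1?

Others report (3, 3, 10): truth gives 0; report 3 gives 7 > 0. Violating.
Others report (3, 3, 14): truth gives 0; report 3 gives 7 > 0. Violating.
Others report (3, 10, 3): truth gives 0; report 3 gives 7 > 0. Violating.
Others report (3, 10, 10): truth gives 0; report 3 gives 7 > 0. Violating.
Others report (3, 3, 3): truth gives 0; no alternative beats it.
(Checking all 27 profiles: 26 have a profitable deviation, 1 does not.)

26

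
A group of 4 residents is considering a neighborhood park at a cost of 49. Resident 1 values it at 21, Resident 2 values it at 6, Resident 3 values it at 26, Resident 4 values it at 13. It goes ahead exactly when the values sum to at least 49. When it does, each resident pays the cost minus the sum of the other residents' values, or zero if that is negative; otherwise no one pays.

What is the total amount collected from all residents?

13

Total value 66 ≥ cost 49, so it is built.
Resident 1: others sum to 45; max(0, 49 - 45) = 4.
Resident 2: others sum to 60; max(0, 49 - 60) = 0.
Resident 3: others sum to 40; max(0, 49 - 40) = 9.
Resident 4: others sum to 53; max(0, 49 - 53) = 0.
Total collected = 4 + 0 + 9 + 0 = 13.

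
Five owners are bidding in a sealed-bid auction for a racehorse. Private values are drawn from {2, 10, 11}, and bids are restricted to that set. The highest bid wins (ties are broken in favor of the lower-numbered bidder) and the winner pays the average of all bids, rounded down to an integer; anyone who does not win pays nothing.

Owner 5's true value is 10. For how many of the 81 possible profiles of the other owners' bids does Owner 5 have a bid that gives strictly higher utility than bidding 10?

Others bid (2, 2, 2, 10): truth gives 0; bid 11 gives 5 > 0. Violating.
Others bid (2, 2, 10, 2): truth gives 0; bid 11 gives 5 > 0. Violating.
Others bid (2, 2, 10, 10): truth gives 0; bid 11 gives 3 > 0. Violating.
Others bid (2, 10, 2, 2): truth gives 0; bid 11 gives 5 > 0. Violating.
Others bid (2, 2, 2, 2): truth gives 7; no alternative beats it.
Others bid (2, 2, 2, 11): truth gives 0; no alternative beats it.
(Checking all 81 profiles: 14 have a profitable deviation, 67 do not.)

14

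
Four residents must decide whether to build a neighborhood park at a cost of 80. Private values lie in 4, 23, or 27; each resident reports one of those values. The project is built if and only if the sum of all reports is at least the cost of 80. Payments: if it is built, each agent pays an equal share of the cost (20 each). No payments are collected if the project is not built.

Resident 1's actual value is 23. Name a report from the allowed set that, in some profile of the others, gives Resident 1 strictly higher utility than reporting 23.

Suppose Resident 2 reports 4, Resident 3 reports 23 and Resident 4 reports 27.
Report 23: project not built, utility 0.
Report 27: project built, pays 20, utility 23 - 20 = 3.
So reporting 27 beats truth here (3 > 0).

27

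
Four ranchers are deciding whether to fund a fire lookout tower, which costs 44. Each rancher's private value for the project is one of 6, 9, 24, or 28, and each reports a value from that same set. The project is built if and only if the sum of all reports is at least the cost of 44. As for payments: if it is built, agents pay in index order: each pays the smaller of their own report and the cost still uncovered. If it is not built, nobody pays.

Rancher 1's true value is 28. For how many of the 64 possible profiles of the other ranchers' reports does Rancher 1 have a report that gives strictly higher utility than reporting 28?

63

Others report (6, 6, 9): truth gives 0; report 24 gives 4 > 0. Violating.
Others report (6, 6, 24): truth gives 0; report 9 gives 19 > 0. Violating.
Others report (6, 6, 28): truth gives 0; report 6 gives 22 > 0. Violating.
Others report (6, 9, 6): truth gives 0; report 24 gives 4 > 0. Violating.
Others report (6, 6, 6): truth gives 0; no alternative beats it.
(Checking all 64 profiles: 63 have a profitable deviation, 1 does not.)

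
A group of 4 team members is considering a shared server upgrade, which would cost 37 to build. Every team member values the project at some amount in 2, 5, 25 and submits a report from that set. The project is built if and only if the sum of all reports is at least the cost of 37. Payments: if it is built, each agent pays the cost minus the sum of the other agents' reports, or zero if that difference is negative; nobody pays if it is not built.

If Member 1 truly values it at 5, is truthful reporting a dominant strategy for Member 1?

Yes

Check each profile of the others' reports and compare truth against every alternative report.
Others report (2, 25, 25): truth gives 5, best alternative gives 5.
Others report (5, 25, 25): truth gives 5, best alternative gives 5.
Others report (25, 2, 25): truth gives 5, best alternative gives 5.
Others report (25, 5, 25): truth gives 5, best alternative gives 5.
Others report (25, 25, 2): truth gives 5, best alternative gives 5.
Others report (25, 25, 5): truth gives 5, best alternative gives 5.
(Remaining 21 profiles checked similarly; truth is weakly best in each.)
In every case the truthful report is at least as good as any alternative, so it is a dominant strategy.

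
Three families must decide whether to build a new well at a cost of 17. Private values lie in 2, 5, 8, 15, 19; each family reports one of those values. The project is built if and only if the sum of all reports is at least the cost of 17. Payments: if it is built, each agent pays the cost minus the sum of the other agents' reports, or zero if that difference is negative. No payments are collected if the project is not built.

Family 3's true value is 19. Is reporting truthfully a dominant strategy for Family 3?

Yes

Check each profile of the others' reports and compare truth against every alternative report.
Others report (2, 15): truth gives 19, best alternative gives 19.
Others report (2, 19): truth gives 19, best alternative gives 19.
Others report (5, 15): truth gives 19, best alternative gives 19.
Others report (5, 19): truth gives 19, best alternative gives 19.
Others report (8, 15): truth gives 19, best alternative gives 19.
Others report (8, 19): truth gives 19, best alternative gives 19.
(Remaining 19 profiles checked similarly; truth is weakly best in each.)
In every case the truthful report is at least as good as any alternative, so it is a dominant strategy.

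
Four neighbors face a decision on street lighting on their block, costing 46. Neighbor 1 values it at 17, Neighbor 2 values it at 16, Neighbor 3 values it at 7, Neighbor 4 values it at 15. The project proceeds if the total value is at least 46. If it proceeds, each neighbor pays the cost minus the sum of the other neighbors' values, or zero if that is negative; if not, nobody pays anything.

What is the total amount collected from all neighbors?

Total value 55 ≥ cost 46, so it is built.
Neighbor 1: others sum to 38; max(0, 46 - 38) = 8.
Neighbor 2: others sum to 39; max(0, 46 - 39) = 7.
Neighbor 3: others sum to 48; max(0, 46 - 48) = 0.
Neighbor 4: others sum to 40; max(0, 46 - 40) = 6.
Total collected = 8 + 7 + 0 + 6 = 21.

21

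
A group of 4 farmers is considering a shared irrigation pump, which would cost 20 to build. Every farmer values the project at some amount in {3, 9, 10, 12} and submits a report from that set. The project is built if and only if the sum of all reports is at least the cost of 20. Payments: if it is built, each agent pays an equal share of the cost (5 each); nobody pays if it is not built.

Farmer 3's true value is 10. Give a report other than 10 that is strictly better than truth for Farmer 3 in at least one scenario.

12

Suppose Farmer 1 reports 3, Farmer 2 reports 3 and Farmer 4 reports 3.
Report 10: project not built, utility 0.
Report 12: project built, pays 5, utility 10 - 5 = 5.
So reporting 12 beats truth here (5 > 0).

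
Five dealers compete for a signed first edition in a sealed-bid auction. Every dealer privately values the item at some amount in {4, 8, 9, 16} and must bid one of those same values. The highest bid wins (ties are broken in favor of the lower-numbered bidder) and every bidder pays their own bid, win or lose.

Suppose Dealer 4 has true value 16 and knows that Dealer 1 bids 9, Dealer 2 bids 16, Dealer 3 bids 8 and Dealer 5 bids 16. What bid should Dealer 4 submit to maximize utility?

4

Bid 4: loses but pays 4, utility -4.
Bid 8: loses but pays 8, utility -8.
Bid 9: loses but pays 9, utility -9.
Bid 16: loses but pays 16, utility -16.
The best choice is 4 with utility -4.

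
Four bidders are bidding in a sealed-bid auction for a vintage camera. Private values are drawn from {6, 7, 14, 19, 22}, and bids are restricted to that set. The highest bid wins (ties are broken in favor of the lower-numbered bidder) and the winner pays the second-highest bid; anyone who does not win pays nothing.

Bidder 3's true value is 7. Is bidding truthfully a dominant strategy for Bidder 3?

Yes

Check each profile of the others' bids and compare truth against every alternative bid.
Others bid (6, 6, 6): truth gives 1, best alternative gives 1.
Others bid (6, 6, 7): truth gives 0, best alternative gives 0.
Others bid (6, 6, 14): truth gives 0, best alternative gives 0.
Others bid (6, 6, 19): truth gives 0, best alternative gives 0.
Others bid (6, 6, 22): truth gives 0, best alternative gives 0.
Others bid (6, 7, 6): truth gives 0, best alternative gives 0.
(Remaining 119 profiles checked similarly; truth is weakly best in each.)
In every case the truthful bid is at least as good as any alternative, so it is a dominant strategy.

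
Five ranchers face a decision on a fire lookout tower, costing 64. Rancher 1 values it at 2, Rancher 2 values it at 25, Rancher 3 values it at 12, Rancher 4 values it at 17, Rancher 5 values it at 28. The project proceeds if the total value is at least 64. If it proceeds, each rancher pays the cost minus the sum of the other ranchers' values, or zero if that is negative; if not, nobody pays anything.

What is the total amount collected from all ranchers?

13

Total value 84 ≥ cost 64, so it is built.
Rancher 1: others sum to 82; max(0, 64 - 82) = 0.
Rancher 2: others sum to 59; max(0, 64 - 59) = 5.
Rancher 3: others sum to 72; max(0, 64 - 72) = 0.
Rancher 4: others sum to 67; max(0, 64 - 67) = 0.
Rancher 5: others sum to 56; max(0, 64 - 56) = 8.
Total collected = 0 + 5 + 0 + 0 + 8 = 13.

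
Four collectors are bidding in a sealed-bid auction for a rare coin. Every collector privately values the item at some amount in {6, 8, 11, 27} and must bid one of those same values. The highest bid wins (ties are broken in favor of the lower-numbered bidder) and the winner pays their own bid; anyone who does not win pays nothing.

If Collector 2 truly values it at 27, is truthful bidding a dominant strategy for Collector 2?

No

Consider the case where Collector 1 bids 6, Collector 3 bids 6 and Collector 4 bids 6.
Truthful bid 27: wins, pays 27, utility 27 - 27 = 0.
Bid 8 instead: wins, pays 8, utility 27 - 8 = 19.
Since 19 > 0, bidding 8 is strictly better here, so truthful bidding is not dominant.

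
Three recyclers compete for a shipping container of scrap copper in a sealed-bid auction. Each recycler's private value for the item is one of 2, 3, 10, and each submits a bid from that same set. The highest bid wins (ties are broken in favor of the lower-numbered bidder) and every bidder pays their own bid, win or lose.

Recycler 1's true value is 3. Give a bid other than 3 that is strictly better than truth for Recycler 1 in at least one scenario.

2

Suppose Recycler 2 bids 2 and Recycler 3 bids 2.
Bid 3: wins, pays 3, utility 3 - 3 = 0.
Bid 2: wins, pays 2, utility 3 - 2 = 1.
So bidding 2 beats truth here (1 > 0).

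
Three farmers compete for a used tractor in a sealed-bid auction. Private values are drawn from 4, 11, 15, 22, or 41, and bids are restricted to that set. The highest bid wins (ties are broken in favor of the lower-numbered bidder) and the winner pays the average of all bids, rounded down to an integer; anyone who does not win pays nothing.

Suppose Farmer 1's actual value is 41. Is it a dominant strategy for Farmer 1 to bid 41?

Consider the case where Farmer 2 bids 4 and Farmer 3 bids 4.
Truthful bid 41: wins, pays 16, utility 41 - 16 = 25.
Bid 4 instead: wins, pays 4, utility 41 - 4 = 37.
Since 37 > 25, bidding 4 is strictly better here, so truthful bidding is not dominant.

No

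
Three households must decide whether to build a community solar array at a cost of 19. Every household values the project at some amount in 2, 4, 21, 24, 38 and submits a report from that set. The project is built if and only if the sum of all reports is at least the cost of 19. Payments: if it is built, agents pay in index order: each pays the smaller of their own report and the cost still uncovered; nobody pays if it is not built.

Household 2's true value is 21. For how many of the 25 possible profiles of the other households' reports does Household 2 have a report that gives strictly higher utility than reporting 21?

Others report (2, 21): truth gives 4; report 2 gives 19 > 4. Violating.
Others report (2, 24): truth gives 4; report 2 gives 19 > 4. Violating.
Others report (2, 38): truth gives 4; report 2 gives 19 > 4. Violating.
Others report (4, 21): truth gives 6; report 2 gives 19 > 6. Violating.
Others report (2, 2): truth gives 4; no alternative beats it.
Others report (2, 4): truth gives 4; no alternative beats it.
(Checking all 25 profiles: 6 have a profitable deviation, 19 do not.)

6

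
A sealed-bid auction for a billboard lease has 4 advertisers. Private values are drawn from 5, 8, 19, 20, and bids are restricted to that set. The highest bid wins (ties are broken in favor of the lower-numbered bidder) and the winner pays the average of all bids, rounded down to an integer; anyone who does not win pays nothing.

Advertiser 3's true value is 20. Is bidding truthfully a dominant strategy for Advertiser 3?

Consider the case where Advertiser 1 bids 5, Advertiser 2 bids 5 and Advertiser 4 bids 5.
Truthful bid 20: wins, pays 8, utility 20 - 8 = 12.
Bid 8 instead: wins, pays 5, utility 20 - 5 = 15.
Since 15 > 12, bidding 8 is strictly better here, so truthful bidding is not dominant.

No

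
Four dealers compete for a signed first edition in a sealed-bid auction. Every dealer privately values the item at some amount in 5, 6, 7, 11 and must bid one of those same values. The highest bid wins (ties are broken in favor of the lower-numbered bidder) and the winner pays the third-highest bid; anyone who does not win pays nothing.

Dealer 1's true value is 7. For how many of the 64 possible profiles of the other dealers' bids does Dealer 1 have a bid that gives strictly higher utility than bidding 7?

12

Others bid (5, 5, 11): truth gives 0; bid 11 gives 2 > 0. Violating.
Others bid (5, 6, 11): truth gives 0; bid 11 gives 1 > 0. Violating.
Others bid (5, 11, 5): truth gives 0; bid 11 gives 2 > 0. Violating.
Others bid (5, 11, 6): truth gives 0; bid 11 gives 1 > 0. Violating.
Others bid (5, 5, 5): truth gives 2; no alternative beats it.
Others bid (5, 5, 6): truth gives 2; no alternative beats it.
(Checking all 64 profiles: 12 have a profitable deviation, 52 do not.)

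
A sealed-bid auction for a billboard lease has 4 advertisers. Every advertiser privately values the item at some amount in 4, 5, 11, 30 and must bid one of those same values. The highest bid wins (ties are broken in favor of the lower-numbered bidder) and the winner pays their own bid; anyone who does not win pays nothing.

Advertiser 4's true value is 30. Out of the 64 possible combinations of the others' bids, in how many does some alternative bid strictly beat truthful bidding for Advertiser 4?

Others bid (4, 4, 4): truth gives 0; bid 5 gives 25 > 0. Violating.
Others bid (4, 4, 5): truth gives 0; bid 11 gives 19 > 0. Violating.
Others bid (4, 5, 4): truth gives 0; bid 11 gives 19 > 0. Violating.
Others bid (4, 5, 5): truth gives 0; bid 11 gives 19 > 0. Violating.
Others bid (4, 4, 11): truth gives 0; no alternative beats it.
Others bid (4, 4, 30): truth gives 0; no alternative beats it.
(Checking all 64 profiles: 8 have a profitable deviation, 56 do not.)

8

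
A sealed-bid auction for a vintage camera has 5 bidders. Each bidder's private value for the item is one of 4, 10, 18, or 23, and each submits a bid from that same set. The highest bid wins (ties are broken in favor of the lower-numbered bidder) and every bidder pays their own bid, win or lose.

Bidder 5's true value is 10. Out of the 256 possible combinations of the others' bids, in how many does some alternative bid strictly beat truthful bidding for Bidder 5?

255

Others bid (4, 4, 4, 10): truth gives -10; bid 4 gives -4 > -10. Violating.
Others bid (4, 4, 4, 18): truth gives -10; bid 4 gives -4 > -10. Violating.
Others bid (4, 4, 4, 23): truth gives -10; bid 4 gives -4 > -10. Violating.
Others bid (4, 4, 10, 4): truth gives -10; bid 4 gives -4 > -10. Violating.
Others bid (4, 4, 4, 4): truth gives 0; no alternative beats it.
(Checking all 256 profiles: 255 have a profitable deviation, 1 does not.)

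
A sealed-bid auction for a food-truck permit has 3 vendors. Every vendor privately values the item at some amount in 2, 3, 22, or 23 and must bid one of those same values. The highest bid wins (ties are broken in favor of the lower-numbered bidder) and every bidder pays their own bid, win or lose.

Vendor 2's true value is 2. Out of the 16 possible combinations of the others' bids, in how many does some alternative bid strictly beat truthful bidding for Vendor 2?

Others bid (2, 2): truth gives -2; bid 3 gives -1 > -2. Violating.
Others bid (2, 3): truth gives -2; bid 3 gives -1 > -2. Violating.
Others bid (2, 22): truth gives -2; no alternative beats it.
Others bid (2, 23): truth gives -2; no alternative beats it.
(Checking all 16 profiles: 2 have a profitable deviation, 14 do not.)

2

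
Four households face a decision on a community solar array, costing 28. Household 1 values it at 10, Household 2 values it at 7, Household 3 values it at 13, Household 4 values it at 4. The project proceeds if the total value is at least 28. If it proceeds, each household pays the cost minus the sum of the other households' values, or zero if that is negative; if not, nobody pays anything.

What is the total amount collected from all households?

Total value 34 ≥ cost 28, so it is built.
Household 1: others sum to 24; max(0, 28 - 24) = 4.
Household 2: others sum to 27; max(0, 28 - 27) = 1.
Household 3: others sum to 21; max(0, 28 - 21) = 7.
Household 4: others sum to 30; max(0, 28 - 30) = 0.
Total collected = 4 + 1 + 7 + 0 = 12.

12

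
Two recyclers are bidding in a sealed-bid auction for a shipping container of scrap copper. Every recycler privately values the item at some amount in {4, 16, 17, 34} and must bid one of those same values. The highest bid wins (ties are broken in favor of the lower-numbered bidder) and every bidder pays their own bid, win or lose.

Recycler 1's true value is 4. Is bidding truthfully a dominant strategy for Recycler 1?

Check each profile of the others' bids and compare truth against every alternative bid.
Others bid (4): truth gives 0, best alternative gives -12.
Others bid (34): truth gives -4, best alternative gives -16.
Others bid (17): truth gives -4, best alternative gives -13.
Others bid (16): truth gives -4, best alternative gives -12.
In every case the truthful bid is at least as good as any alternative, so it is a dominant strategy.

Yes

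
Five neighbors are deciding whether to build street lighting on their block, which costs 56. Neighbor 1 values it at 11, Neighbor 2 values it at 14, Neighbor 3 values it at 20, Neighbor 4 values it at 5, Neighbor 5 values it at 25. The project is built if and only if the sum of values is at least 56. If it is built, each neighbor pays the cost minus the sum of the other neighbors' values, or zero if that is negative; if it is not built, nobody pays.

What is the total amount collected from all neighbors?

Total value 75 ≥ cost 56, so it is built.
Neighbor 1: others sum to 64; max(0, 56 - 64) = 0.
Neighbor 2: others sum to 61; max(0, 56 - 61) = 0.
Neighbor 3: others sum to 55; max(0, 56 - 55) = 1.
Neighbor 4: others sum to 70; max(0, 56 - 70) = 0.
Neighbor 5: others sum to 50; max(0, 56 - 50) = 6.
Total collected = 0 + 0 + 1 + 0 + 6 = 7.

7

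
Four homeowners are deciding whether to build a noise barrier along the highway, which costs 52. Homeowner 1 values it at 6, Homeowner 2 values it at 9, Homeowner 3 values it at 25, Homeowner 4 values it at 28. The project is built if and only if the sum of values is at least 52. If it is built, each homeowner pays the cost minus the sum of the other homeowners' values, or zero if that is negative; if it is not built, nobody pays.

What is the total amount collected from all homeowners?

21

Total value 68 ≥ cost 52, so it is built.
Homeowner 1: others sum to 62; max(0, 52 - 62) = 0.
Homeowner 2: others sum to 59; max(0, 52 - 59) = 0.
Homeowner 3: others sum to 43; max(0, 52 - 43) = 9.
Homeowner 4: others sum to 40; max(0, 52 - 40) = 12.
Total collected = 0 + 0 + 9 + 12 = 21.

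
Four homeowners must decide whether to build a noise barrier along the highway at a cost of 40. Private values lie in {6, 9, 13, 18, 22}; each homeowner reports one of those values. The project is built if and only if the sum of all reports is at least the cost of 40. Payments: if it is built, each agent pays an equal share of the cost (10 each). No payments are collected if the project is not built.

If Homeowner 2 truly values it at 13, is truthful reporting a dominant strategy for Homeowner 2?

No

Consider the case where Homeowner 1 reports 6, Homeowner 3 reports 6 and Homeowner 4 reports 6.
Truthful report 13: project not built, utility 0.
Report 22 instead: project built, pays 10, utility 13 - 10 = 3.
Since 3 > 0, reporting 22 is strictly better here, so truthful reporting is not dominant.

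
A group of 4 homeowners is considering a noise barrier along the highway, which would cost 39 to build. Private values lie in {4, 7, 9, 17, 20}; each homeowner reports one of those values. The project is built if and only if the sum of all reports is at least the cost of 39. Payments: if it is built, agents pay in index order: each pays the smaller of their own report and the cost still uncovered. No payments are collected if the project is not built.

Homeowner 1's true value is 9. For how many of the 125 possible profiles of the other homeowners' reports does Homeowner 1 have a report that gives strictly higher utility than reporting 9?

Others report (4, 9, 20): truth gives 0; report 7 gives 2 > 0. Violating.
Others report (4, 17, 17): truth gives 0; report 4 gives 5 > 0. Violating.
Others report (4, 17, 20): truth gives 0; report 4 gives 5 > 0. Violating.
Others report (4, 20, 9): truth gives 0; report 7 gives 2 > 0. Violating.
Others report (4, 4, 4): truth gives 0; no alternative beats it.
Others report (4, 4, 7): truth gives 0; no alternative beats it.
(Checking all 125 profiles: 71 have a profitable deviation, 54 do not.)

71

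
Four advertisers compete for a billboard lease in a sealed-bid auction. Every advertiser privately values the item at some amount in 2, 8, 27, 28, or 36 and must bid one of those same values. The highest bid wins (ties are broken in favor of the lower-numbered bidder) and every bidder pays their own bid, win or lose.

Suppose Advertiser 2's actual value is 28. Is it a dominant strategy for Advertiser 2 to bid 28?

Consider the case where Advertiser 1 bids 2, Advertiser 3 bids 2 and Advertiser 4 bids 2.
Truthful bid 28: wins, pays 28, utility 28 - 28 = 0.
Bid 8 instead: wins, pays 8, utility 28 - 8 = 20.
Since 20 > 0, bidding 8 is strictly better here, so truthful bidding is not dominant.

No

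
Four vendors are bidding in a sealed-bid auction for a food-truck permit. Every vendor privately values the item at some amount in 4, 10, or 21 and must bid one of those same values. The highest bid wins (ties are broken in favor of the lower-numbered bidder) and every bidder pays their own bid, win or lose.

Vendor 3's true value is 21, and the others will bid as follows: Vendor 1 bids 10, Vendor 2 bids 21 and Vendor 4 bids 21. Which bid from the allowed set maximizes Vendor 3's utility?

Bid 4: loses but pays 4, utility -4.
Bid 10: loses but pays 10, utility -10.
Bid 21: loses but pays 21, utility -21.
The best choice is 4 with utility -4.

4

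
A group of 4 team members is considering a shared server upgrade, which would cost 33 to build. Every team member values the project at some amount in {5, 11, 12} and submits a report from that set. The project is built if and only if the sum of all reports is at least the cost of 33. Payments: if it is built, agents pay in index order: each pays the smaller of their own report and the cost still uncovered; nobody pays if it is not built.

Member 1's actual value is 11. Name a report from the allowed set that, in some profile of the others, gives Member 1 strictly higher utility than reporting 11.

5

Suppose Member 2 reports 5, Member 3 reports 11 and Member 4 reports 12.
Report 11: project built, pays 11, utility 11 - 11 = 0.
Report 5: project built, pays 5, utility 11 - 5 = 6.
So reporting 5 beats truth here (6 > 0).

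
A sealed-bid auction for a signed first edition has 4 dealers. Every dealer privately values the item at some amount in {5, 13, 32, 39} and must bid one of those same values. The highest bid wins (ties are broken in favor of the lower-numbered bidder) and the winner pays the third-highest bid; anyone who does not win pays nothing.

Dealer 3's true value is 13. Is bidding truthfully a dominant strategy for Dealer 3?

Consider the case where Dealer 1 bids 5, Dealer 2 bids 5 and Dealer 4 bids 32.
Truthful bid 13: loses, pays 0, utility 0.
Bid 32 instead: wins, pays 5, utility 13 - 5 = 8.
Since 8 > 0, bidding 32 is strictly better here, so truthful bidding is not dominant.

No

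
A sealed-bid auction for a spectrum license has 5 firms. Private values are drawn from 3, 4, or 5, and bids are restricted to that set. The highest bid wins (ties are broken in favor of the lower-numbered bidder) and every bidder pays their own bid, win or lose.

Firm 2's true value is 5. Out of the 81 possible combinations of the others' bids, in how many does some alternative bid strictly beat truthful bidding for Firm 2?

35

Others bid (3, 3, 3, 3): truth gives 0; bid 4 gives 1 > 0. Violating.
Others bid (3, 3, 3, 4): truth gives 0; bid 4 gives 1 > 0. Violating.
Others bid (3, 3, 4, 3): truth gives 0; bid 4 gives 1 > 0. Violating.
Others bid (3, 3, 4, 4): truth gives 0; bid 4 gives 1 > 0. Violating.
Others bid (3, 3, 3, 5): truth gives 0; no alternative beats it.
Others bid (3, 3, 4, 5): truth gives 0; no alternative beats it.
(Checking all 81 profiles: 35 have a profitable deviation, 46 do not.)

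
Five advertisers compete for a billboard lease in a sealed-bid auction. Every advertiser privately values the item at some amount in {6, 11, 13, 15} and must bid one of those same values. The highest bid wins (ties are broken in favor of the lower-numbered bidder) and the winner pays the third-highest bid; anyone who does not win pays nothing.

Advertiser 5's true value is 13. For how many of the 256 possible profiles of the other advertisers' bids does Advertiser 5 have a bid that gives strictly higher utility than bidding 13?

32

Others bid (6, 6, 6, 13): truth gives 0; bid 15 gives 7 > 0. Violating.
Others bid (6, 6, 11, 13): truth gives 0; bid 15 gives 2 > 0. Violating.
Others bid (6, 6, 13, 6): truth gives 0; bid 15 gives 7 > 0. Violating.
Others bid (6, 6, 13, 11): truth gives 0; bid 15 gives 2 > 0. Violating.
Others bid (6, 6, 6, 6): truth gives 7; no alternative beats it.
Others bid (6, 6, 6, 11): truth gives 7; no alternative beats it.
(Checking all 256 profiles: 32 have a profitable deviation, 224 do not.)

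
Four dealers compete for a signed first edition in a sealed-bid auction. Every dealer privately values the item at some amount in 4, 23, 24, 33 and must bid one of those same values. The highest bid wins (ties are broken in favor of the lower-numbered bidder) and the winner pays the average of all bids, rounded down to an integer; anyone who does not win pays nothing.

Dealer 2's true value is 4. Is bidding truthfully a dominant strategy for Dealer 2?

Check each profile of the others' bids and compare truth against every alternative bid.
Others bid (4, 23, 23): truth gives 0, best alternative gives -14.
Others bid (4, 4, 23): truth gives 0, best alternative gives -9.
Others bid (4, 23, 4): truth gives 0, best alternative gives -9.
Others bid (4, 4, 4): truth gives 0, best alternative gives -4.
Others bid (4, 4, 24): truth gives 0, best alternative gives 0.
Others bid (4, 4, 33): truth gives 0, best alternative gives 0.
(Remaining 58 profiles checked similarly; truth is weakly best in each.)
In every case the truthful bid is at least as good as any alternative, so it is a dominant strategy.

Yes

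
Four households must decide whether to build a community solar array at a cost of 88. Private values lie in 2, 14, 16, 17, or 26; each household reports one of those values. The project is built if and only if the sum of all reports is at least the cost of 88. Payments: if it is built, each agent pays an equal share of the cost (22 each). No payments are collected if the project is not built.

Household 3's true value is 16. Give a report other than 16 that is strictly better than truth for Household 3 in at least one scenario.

2

Suppose Household 1 reports 26, Household 2 reports 26 and Household 4 reports 26.
Report 16: project built, pays 22, utility 16 - 22 = -6.
Report 2: project not built, utility 0.
So reporting 2 beats truth here (0 > -6).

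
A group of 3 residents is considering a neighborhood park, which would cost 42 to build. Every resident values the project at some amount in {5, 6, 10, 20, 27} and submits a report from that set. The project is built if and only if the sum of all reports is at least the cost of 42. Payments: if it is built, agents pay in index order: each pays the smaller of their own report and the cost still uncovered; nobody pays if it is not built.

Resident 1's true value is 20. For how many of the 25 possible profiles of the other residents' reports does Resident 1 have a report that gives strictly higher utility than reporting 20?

Others report (5, 27): truth gives 0; report 10 gives 10 > 0. Violating.
Others report (6, 27): truth gives 0; report 10 gives 10 > 0. Violating.
Others report (10, 27): truth gives 0; report 5 gives 15 > 0. Violating.
Others report (20, 20): truth gives 0; report 5 gives 15 > 0. Violating.
Others report (5, 5): truth gives 0; no alternative beats it.
Others report (5, 6): truth gives 0; no alternative beats it.
(Checking all 25 profiles: 10 have a profitable deviation, 15 do not.)

10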